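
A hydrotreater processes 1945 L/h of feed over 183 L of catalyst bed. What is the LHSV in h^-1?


LHSV = volumetric feed rate / catalyst volume
= 1945 L/h / 183 L
= 10.63 h^-1

10.63 h^-1


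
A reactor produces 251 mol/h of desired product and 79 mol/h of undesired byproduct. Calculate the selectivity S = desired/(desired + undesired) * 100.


Selectivity = desired / (desired + undesired) * 100
Total products = 251 + 79 = 330 mol/h
S = 251 / 330 * 100
= 0.7606 * 100
= 76.06 %

76.06 %


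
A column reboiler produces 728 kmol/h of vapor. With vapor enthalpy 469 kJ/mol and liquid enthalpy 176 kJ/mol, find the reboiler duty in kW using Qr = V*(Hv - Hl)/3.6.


Qr = 728 * (469 - 176) / 3.6 = 728 * 293 / 3.6 = 59250

59250 kW


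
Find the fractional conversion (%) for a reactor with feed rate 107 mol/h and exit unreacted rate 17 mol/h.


X = (F_in - F_out) / F_in * 100
Moles reacted = 107 - 17 = 90
X = 90 / 107 * 100
= 0.8411 * 100
= 84.11 %

84.11 %


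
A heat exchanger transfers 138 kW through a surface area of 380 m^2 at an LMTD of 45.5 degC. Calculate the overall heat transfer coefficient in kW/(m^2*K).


From Q = U*A*LMTD, U = Q / (A * LMTD)
U = 138 / (380 * 45.5) = 138 / 17290 = 0.007981

0.007981 kW/(m^2*K)


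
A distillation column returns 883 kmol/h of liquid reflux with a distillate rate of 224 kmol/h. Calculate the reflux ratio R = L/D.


Reflux ratio definition: R = L / D (liquid returned / distillate withdrawn)
L = 883 kmol/h, D = 224 kmol/h
R = 883 / 224 = 3.942

3.942


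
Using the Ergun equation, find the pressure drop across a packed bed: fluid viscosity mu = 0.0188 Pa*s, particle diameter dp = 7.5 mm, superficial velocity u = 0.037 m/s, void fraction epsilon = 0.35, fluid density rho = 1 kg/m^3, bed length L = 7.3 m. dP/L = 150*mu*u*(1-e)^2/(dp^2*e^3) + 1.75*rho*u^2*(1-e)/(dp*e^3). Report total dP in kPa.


dp = 7.5 mm = 0.0075 m
Viscous term = 150*0.0188*0.037*(1-0.35)^2 / (0.0075^2*0.35^3) = 18278.9
Inertial term = 1.75*1*0.037^2*(1-0.35) / (0.0075*0.35^3) = 4.84272
dP/L = 18278.9 + 4.84272 = 18283.7 Pa/m
dP = 18283.7 * 7.3 / 1000 = 133.5 kPa

133.5 kPa


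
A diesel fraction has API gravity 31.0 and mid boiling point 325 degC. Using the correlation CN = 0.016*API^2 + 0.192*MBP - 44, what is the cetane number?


CN = 0.016 * 31.0^2 + 0.192 * 325 - 44
CN = 15.376 + 62.4 - 44 = 33.776

33.776


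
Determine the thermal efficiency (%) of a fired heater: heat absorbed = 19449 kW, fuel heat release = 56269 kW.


Furnace efficiency = Q_absorbed / Q_fuel * 100
= 19449 / 56269 * 100 = 34.56

34.56 %


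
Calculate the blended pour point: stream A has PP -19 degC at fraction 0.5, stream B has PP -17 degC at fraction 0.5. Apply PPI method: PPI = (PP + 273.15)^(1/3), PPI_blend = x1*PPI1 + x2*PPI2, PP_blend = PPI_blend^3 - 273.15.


PPI_1 = (-19 + 273.15)^(1/3) = 6.334272
PPI_2 = (-17 + 273.15)^(1/3) = 6.350844
PPI_blend = 0.5 * 6.334272 + 0.5 * 6.350844 = 6.342558
PP_blend = 6.342558^3 - 273.15 = 255.1487 - 273.15 = -18

-18 degC


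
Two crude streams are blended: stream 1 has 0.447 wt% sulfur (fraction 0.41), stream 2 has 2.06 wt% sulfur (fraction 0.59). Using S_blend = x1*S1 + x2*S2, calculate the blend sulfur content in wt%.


Linear sulfur blending: S_blend = x1*S1 + x2*S2
Contribution 1: 0.41 * 0.447 = 0.18327 wt%
Contribution 2: 0.59 * 2.06 = 1.2154 wt%
S_blend = 0.18327 + 1.2154 = 1.39867

1.39867 wt%


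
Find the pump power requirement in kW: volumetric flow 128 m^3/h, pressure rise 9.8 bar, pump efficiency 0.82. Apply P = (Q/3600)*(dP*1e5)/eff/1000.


Q = 128 / 3600 = 0.0355556 m^3/s
P = 0.0355556 * (9.8 * 1e5) / 0.82 / 1000 = 42.49

42.49 kW


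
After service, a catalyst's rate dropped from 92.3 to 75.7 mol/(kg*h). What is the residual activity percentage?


Activity (%) = (rate_used / rate_fresh) * 100
rate_used = 75.7, rate_fresh = 92.3
= (75.7 / 92.3) * 100
= 0.8202 * 100 = 82.02

82.02 %


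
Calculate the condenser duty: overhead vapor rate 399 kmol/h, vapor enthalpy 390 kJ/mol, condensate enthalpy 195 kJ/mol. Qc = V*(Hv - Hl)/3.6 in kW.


Qc = 399 * (390 - 195) / 3.6 = 399 * 195 / 3.6 = 21610

21610 kW


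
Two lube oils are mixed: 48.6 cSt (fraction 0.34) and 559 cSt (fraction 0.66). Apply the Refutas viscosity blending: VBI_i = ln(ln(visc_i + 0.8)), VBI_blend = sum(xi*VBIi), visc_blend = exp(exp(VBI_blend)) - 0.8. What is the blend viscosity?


Refutas method: VBN_i = 14.534*ln(ln(visc_i + 0.8)) + 10.975, blended linearly by mass fraction; since VBN is linear in VBI_i = ln(ln(visc_i + 0.8)) and the fractions sum to 1, blend VBI directly: visc = exp(exp(VBI_blend)) - 0.8
VBI_1 = ln(ln(48.6 + 0.8)) = 1.36096
VBI_2 = ln(ln(559 + 0.8)) = 1.84492
VBI_blend = 0.34 * 1.36096 + 0.66 * 1.84492 = 1.68037
visc_blend = exp(exp(1.68037)) - 0.8 = 213.5

213.5 cSt


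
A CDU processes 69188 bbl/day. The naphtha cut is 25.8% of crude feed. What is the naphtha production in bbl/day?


Crude throughput = 69188 bbl/day
Fraction yield = 25.8%
yield = throughput * fraction / 100
yield = 69188 * 25.8 / 100 = 17850.504

17850.504 bbl/day


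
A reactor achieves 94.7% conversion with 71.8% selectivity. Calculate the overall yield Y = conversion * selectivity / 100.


Overall yield = conversion (%) * selectivity (%) / 100
Conversion = 94.7%, Selectivity = 71.8%
Y = 94.7 * 71.8 / 100
= 67.9946 %

67.9946 %


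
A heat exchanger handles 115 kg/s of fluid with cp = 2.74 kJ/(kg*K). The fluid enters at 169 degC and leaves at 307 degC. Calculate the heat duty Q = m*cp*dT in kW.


Q = m_dot * cp * delta_T
delta_T = 307 - 169 = 138 K
Q = 115 * 2.74 * 138
= 315.1 * 138
= 43483.8 kW

43483.8 kW


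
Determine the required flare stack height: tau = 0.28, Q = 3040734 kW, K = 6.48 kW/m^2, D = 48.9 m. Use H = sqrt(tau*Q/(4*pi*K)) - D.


tau*Q/(4*pi*K) = 0.28 * 3040734 / (4 * pi * 6.48) = 10455.7
sqrt(10455.7) = 102.253
H = 102.253 - 48.9 = 53.35

53.35 m


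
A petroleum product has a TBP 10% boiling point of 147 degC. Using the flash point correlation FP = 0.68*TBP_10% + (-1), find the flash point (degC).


FP = 0.68 * 147 + (-1) = 98.96

98.96 degC


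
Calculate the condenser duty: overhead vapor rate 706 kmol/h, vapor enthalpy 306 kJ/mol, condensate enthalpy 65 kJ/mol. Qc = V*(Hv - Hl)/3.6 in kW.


Qc = 706 * (306 - 65) / 3.6 = 706 * 241 / 3.6 = 47260

47260 kW


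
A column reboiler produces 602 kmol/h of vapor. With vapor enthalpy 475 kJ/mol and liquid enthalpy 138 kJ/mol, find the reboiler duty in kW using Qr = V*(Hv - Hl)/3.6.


Qr = 602 * (475 - 138) / 3.6 = 602 * 337 / 3.6 = 56350

56350 kW


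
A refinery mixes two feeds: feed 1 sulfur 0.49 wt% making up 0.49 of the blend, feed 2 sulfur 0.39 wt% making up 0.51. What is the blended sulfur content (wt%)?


Linear sulfur blending: S_blend = x1*S1 + x2*S2
Contribution 1: 0.49 * 0.49 = 0.2401 wt%
Contribution 2: 0.51 * 0.39 = 0.1989 wt%
S_blend = 0.2401 + 0.1989 = 0.439

0.439 wt%


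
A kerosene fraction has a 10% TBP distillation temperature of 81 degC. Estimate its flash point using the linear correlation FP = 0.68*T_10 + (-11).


FP = 0.68 * 81 + (-11) = 44.08

44.08 degC


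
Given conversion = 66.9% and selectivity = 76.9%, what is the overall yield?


Overall yield = conversion (%) * selectivity (%) / 100
Conversion = 66.9%, Selectivity = 76.9%
Y = 66.9 * 76.9 / 100
= 51.4461 %

51.4461 %


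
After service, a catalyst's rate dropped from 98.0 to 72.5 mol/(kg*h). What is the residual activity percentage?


Activity (%) = (rate_used / rate_fresh) * 100
rate_used = 72.5, rate_fresh = 98.0
= (72.5 / 98.0) * 100
= 0.7398 * 100 = 73.98

73.98 %


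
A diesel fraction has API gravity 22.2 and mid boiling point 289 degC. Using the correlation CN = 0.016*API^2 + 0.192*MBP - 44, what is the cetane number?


CN = 0.016 * 22.2^2 + 0.192 * 289 - 44
CN = 7.88544 + 55.488 - 44 = 19.37344

19.37344


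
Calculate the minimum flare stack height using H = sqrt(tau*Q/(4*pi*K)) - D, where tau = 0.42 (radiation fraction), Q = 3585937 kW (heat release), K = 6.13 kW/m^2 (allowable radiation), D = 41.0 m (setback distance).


tau*Q/(4*pi*K) = 0.42 * 3585937 / (4 * pi * 6.13) = 19551.6
sqrt(19551.6) = 139.827
H = 139.827 - 41.0 = 98.83

98.83 m


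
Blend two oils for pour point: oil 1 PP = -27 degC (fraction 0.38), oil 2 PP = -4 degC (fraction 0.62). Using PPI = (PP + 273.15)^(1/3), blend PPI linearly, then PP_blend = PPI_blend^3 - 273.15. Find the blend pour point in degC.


PPI_1 = (-27 + 273.15)^(1/3) = 6.2671
PPI_2 = (-4 + 273.15)^(1/3) = 6.456514
PPI_blend = 0.38 * 6.2671 + 0.62 * 6.456514 = 6.384537
PP_blend = 6.384537^3 - 273.15 = 260.2485 - 273.15 = -12.9

-12.9 degC


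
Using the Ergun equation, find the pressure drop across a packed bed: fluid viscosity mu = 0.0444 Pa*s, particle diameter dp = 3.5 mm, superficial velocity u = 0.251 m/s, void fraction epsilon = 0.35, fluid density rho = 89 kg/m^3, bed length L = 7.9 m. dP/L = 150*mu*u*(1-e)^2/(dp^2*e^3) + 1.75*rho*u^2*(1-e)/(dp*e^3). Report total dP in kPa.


dp = 3.5 mm = 0.0035 m
Viscous term = 150*0.0444*0.251*(1-0.35)^2 / (0.0035^2*0.35^3) = 1344730
Inertial term = 1.75*89*0.251^2*(1-0.35) / (0.0035*0.35^3) = 42502.7
dP/L = 1344730 + 42502.7 = 1387230 Pa/m
dP = 1387230 * 7.9 / 1000 = 10960 kPa

10960 kPa


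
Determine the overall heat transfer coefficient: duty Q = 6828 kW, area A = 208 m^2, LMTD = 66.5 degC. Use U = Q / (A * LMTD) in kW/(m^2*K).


From Q = U*A*LMTD, U = Q / (A * LMTD)
U = 6828 / (208 * 66.5) = 6828 / 13832 = 0.4936

0.4936 kW/(m^2*K)


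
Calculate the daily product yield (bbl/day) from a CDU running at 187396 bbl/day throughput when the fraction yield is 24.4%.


Crude throughput = 187396 bbl/day
Fraction yield = 24.4%
yield = throughput * fraction / 100
yield = 187396 * 24.4 / 100 = 45724.624

45724.624 bbl/day


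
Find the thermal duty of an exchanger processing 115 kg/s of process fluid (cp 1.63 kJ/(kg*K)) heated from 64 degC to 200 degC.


Q = m_dot * cp * delta_T
delta_T = 200 - 64 = 136 K
Q = 115 * 1.63 * 136
= 187.45 * 136
= 25493.2 kW

25493.2 kW


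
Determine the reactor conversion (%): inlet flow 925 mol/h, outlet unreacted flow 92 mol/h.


X = (F_in - F_out) / F_in * 100
Moles reacted = 925 - 92 = 833
X = 833 / 925 * 100
= 0.9005 * 100
= 90.05 %

90.05 %


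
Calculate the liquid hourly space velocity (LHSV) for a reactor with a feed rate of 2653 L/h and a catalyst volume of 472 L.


LHSV = volumetric feed rate / catalyst volume
= 2653 L/h / 472 L
= 5.621 h^-1

5.621 h^-1


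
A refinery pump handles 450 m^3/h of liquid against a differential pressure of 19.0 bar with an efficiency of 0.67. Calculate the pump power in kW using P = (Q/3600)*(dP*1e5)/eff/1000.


Q = 450 / 3600 = 0.125 m^3/s
P = 0.125 * (19.0 * 1e5) / 0.67 / 1000 = 354.5

354.5 kW


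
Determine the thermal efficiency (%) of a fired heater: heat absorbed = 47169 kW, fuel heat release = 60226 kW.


Furnace efficiency = Q_absorbed / Q_fuel * 100
= 47169 / 60226 * 100 = 78.32

78.32 %


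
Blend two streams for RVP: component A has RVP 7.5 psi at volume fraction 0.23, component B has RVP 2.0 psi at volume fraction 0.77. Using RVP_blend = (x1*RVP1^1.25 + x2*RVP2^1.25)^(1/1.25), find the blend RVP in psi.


Chevron index: RVP_blend = (sum xi*RVPi^1.25)^(1/1.25)
RVP^1.25 terms: 0.23 * 7.5^1.25 + 0.77 * 2.0^1.25 = 4.68604
RVP_blend = 4.68604^(1/1.25) = 3.441

3.441 psi


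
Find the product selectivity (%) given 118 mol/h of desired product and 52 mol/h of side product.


Selectivity = desired / (desired + undesired) * 100
Total products = 118 + 52 = 170 mol/h
S = 118 / 170 * 100
= 0.6941 * 100
= 69.41 %

69.41 %


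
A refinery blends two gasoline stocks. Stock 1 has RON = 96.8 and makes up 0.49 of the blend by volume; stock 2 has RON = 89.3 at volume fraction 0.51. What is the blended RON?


Linear blending: RON_blend = sum(vi * RONi)
Contribution 1: 0.49 * 96.8 = 47.432
Contribution 2: 0.51 * 89.3 = 45.543
RON_blend = 47.432 + 45.543 = 92.975

92.975


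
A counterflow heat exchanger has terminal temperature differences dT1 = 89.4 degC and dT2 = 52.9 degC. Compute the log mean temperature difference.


LMTD = (dT1 - dT2) / ln(dT1/dT2)
= (89.4 - 52.9) / ln(89.4 / 52.9) = 36.5 / 0.524717 = 69.56

69.56 degC


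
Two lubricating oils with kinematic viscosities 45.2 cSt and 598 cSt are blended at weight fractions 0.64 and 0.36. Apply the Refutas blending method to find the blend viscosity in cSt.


Refutas method: VBN_i = 14.534*ln(ln(visc_i + 0.8)) + 10.975, blended linearly by mass fraction; since VBN is linear in VBI_i = ln(ln(visc_i + 0.8)) and the fractions sum to 1, blend VBI directly: visc = exp(exp(VBI_blend)) - 0.8
VBI_1 = ln(ln(45.2 + 0.8)) = 1.34251
VBI_2 = ln(ln(598 + 0.8)) = 1.85551
VBI_blend = 0.64 * 1.34251 + 0.36 * 1.85551 = 1.52719
visc_blend = exp(exp(1.52719)) - 0.8 = 99.20

99.20 cSt


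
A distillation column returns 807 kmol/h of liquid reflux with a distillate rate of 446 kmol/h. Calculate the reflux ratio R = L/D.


Reflux ratio definition: R = L / D (liquid returned / distillate withdrawn)
L = 807 kmol/h, D = 446 kmol/h
R = 807 / 446 = 1.809

1.809


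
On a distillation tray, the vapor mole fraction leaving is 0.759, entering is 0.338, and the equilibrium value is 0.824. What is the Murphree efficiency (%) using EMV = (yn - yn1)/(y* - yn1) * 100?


Murphree vapor efficiency: EMV = (y_n - y_(n-1)) / (y*_n - y_(n-1)) * 100
EMV = (0.759 - 0.338) / (0.824 - 0.338) * 100 = 0.421 / 0.486 * 100 = 86.63

86.63 %


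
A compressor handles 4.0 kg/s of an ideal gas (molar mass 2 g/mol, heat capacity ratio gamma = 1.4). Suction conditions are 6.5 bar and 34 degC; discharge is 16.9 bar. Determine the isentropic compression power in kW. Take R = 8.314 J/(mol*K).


Isentropic work: W = m*(gamma/(gamma-1))*(R*T1/MW)*((P2/P1)^((gamma-1)/gamma) - 1)
T1 = 34 + 273.15 = 307.15 K
Pressure ratio = 16.9 / 6.5 = 2.6
Exponent = (1.4 - 1)/1.4 = 0.285714
(P2/P1)^exp - 1 = 2.6^0.285714 - 1 = 0.313904
W = 4.0 * 1.4 / 0.4 * 8.314 * 307.15 / 2 * 0.313904 = 5611

5611 kW


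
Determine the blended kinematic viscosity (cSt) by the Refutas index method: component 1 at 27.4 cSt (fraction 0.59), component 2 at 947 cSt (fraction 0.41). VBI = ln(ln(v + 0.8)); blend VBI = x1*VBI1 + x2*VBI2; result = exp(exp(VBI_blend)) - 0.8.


Refutas method: VBN_i = 14.534*ln(ln(visc_i + 0.8)) + 10.975, blended linearly by mass fraction; since VBN is linear in VBI_i = ln(ln(visc_i + 0.8)) and the fractions sum to 1, blend VBI directly: visc = exp(exp(VBI_blend)) - 0.8
VBI_1 = ln(ln(27.4 + 0.8)) = 1.20577
VBI_2 = ln(ln(947 + 0.8)) = 1.92485
VBI_blend = 0.59 * 1.20577 + 0.41 * 1.92485 = 1.50059
visc_blend = exp(exp(1.50059)) - 0.8 = 87.82

87.82 cSt


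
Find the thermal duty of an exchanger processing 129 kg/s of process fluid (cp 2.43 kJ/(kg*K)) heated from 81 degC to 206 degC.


Q = m_dot * cp * delta_T
delta_T = 206 - 81 = 125 K
Q = 129 * 2.43 * 125
= 313.47 * 125
= 39183.75 kW

39183.75 kW


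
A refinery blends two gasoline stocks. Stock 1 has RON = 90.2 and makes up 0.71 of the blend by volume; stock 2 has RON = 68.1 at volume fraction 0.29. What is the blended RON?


Linear blending: RON_blend = sum(vi * RONi)
Contribution 1: 0.71 * 90.2 = 64.042
Contribution 2: 0.29 * 68.1 = 19.749
RON_blend = 64.042 + 19.749 = 83.791

83.791


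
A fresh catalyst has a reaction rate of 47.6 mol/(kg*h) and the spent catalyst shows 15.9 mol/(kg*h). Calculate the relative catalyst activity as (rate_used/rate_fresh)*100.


Activity (%) = (rate_used / rate_fresh) * 100
rate_used = 15.9, rate_fresh = 47.6
= (15.9 / 47.6) * 100
= 0.3340 * 100 = 33.40

33.40 %


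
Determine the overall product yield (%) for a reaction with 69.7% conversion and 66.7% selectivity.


Overall yield = conversion (%) * selectivity (%) / 100
Conversion = 69.7%, Selectivity = 66.7%
Y = 69.7 * 66.7 / 100
= 46.4899 %

46.4899 %


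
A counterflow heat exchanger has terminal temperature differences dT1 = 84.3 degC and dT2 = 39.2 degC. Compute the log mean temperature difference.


LMTD = (dT1 - dT2) / ln(dT1/dT2)
= (84.3 - 39.2) / ln(84.3 / 39.2) = 45.1 / 0.765705 = 58.90

58.90 degC


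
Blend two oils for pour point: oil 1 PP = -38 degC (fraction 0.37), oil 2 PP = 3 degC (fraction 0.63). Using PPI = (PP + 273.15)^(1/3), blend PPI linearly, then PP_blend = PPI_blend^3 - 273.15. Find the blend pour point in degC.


PPI_1 = (-38 + 273.15)^(1/3) = 6.172318
PPI_2 = (3 + 273.15)^(1/3) = 6.512009
PPI_blend = 0.37 * 6.172318 + 0.63 * 6.512009 = 6.386323
PP_blend = 6.386323^3 - 273.15 = 260.467 - 273.15 = -12.68

-12.68 degC


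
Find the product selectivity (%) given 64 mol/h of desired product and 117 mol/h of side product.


Selectivity = desired / (desired + undesired) * 100
Total products = 64 + 117 = 181 mol/h
S = 64 / 181 * 100
= 0.3536 * 100
= 35.36 %

35.36 %


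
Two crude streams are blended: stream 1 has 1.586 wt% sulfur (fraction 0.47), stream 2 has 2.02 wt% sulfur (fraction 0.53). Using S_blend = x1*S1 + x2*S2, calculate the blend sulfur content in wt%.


Linear sulfur blending: S_blend = x1*S1 + x2*S2
Contribution 1: 0.47 * 1.586 = 0.74542 wt%
Contribution 2: 0.53 * 2.02 = 1.0706 wt%
S_blend = 0.74542 + 1.0706 = 1.81602

1.81602 wt%


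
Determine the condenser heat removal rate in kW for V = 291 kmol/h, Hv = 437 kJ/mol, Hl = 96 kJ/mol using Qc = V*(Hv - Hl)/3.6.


Qc = 291 * (437 - 96) / 3.6 = 291 * 341 / 3.6 = 27560

27560 kW


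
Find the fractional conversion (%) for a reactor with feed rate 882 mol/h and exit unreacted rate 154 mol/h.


X = (F_in - F_out) / F_in * 100
Moles reacted = 882 - 154 = 728
X = 728 / 882 * 100
= 0.8254 * 100
= 82.54 %

82.54 %


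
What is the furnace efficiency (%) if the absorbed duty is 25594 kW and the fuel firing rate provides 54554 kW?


Furnace efficiency = Q_absorbed / Q_fuel * 100
= 25594 / 54554 * 100 = 46.91

46.91 %


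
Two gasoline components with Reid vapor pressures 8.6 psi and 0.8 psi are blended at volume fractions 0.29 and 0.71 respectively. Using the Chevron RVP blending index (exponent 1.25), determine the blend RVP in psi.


Chevron index: RVP_blend = (sum xi*RVPi^1.25)^(1/1.25)
RVP^1.25 terms: 0.29 * 8.6^1.25 + 0.71 * 0.8^1.25 = 4.8081
RVP_blend = 4.8081^(1/1.25) = 3.512

3.512 psi


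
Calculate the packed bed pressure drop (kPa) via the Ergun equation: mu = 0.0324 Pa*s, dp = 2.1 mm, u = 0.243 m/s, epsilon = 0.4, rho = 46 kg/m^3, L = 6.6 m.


dp = 2.1 mm = 0.0021 m
Viscous term = 150*0.0324*0.243*(1-0.4)^2 / (0.0021^2*0.4^3) = 1506350
Inertial term = 1.75*46*0.243^2*(1-0.4) / (0.0021*0.4^3) = 21220.7
dP/L = 1506350 + 21220.7 = 1527570 Pa/m
dP = 1527570 * 6.6 / 1000 = 10080 kPa

10080 kPa


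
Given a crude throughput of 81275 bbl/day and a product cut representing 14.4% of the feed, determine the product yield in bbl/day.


Crude throughput = 81275 bbl/day
Fraction yield = 14.4%
yield = throughput * fraction / 100
yield = 81275 * 14.4 / 100 = 11703.6

11703.6 bbl/day


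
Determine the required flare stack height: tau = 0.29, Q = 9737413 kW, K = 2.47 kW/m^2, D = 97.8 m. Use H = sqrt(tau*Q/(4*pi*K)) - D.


tau*Q/(4*pi*K) = 0.29 * 9737413 / (4 * pi * 2.47) = 90977.7
sqrt(90977.7) = 301.625
H = 301.625 - 97.8 = 203.8

203.8 m


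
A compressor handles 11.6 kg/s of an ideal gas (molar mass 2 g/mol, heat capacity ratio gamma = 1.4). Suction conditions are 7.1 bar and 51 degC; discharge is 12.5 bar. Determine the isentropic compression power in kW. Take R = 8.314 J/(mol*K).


Isentropic work: W = m*(gamma/(gamma-1))*(R*T1/MW)*((P2/P1)^((gamma-1)/gamma) - 1)
T1 = 51 + 273.15 = 324.15 K
Pressure ratio = 12.5 / 7.1 = 1.76056
Exponent = (1.4 - 1)/1.4 = 0.285714
(P2/P1)^exp - 1 = 1.76056^0.285714 - 1 = 0.175401
W = 11.6 * 1.4 / 0.4 * 8.314 * 324.15 / 2 * 0.175401 = 9596

9596 kW


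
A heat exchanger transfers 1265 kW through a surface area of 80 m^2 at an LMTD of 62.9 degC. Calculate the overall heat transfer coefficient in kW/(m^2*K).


From Q = U*A*LMTD, U = Q / (A * LMTD)
U = 1265 / (80 * 62.9) = 1265 / 5032 = 0.2514

0.2514 kW/(m^2*K)


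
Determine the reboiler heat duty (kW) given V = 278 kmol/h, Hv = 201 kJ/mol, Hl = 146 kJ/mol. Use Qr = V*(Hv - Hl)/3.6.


Qr = 278 * (201 - 146) / 3.6 = 278 * 55 / 3.6 = 4247

4247 kW


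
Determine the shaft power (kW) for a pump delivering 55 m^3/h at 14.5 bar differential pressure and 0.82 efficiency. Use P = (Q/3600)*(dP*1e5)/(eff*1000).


Q = 55 / 3600 = 0.0152778 m^3/s
P = 0.0152778 * (14.5 * 1e5) / 0.82 / 1000 = 27.02

27.02 kW


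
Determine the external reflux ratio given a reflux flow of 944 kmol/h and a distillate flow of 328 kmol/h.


Reflux ratio definition: R = L / D (liquid returned / distillate withdrawn)
L = 944 kmol/h, D = 328 kmol/h
R = 944 / 328 = 2.878

2.878


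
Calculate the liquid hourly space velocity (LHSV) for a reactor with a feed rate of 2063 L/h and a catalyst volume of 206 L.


LHSV = volumetric feed rate / catalyst volume
= 2063 L/h / 206 L
= 10.01 h^-1

10.01 h^-1


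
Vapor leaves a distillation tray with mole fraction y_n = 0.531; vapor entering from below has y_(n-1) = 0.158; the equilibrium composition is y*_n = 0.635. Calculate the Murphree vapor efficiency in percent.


Murphree vapor efficiency: EMV = (y_n - y_(n-1)) / (y*_n - y_(n-1)) * 100
EMV = (0.531 - 0.158) / (0.635 - 0.158) * 100 = 0.373 / 0.477 * 100 = 78.20

78.20 %


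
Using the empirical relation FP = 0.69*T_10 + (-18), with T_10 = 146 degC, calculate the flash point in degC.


FP = 0.69 * 146 + (-18) = 82.74

82.74 degC


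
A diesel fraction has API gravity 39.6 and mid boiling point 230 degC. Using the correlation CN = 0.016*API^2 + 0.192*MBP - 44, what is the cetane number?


CN = 0.016 * 39.6^2 + 0.192 * 230 - 44
CN = 25.09056 + 44.16 - 44 = 25.25056

25.25056


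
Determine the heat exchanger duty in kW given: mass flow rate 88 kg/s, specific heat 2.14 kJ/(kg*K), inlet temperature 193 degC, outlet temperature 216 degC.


Q = m_dot * cp * delta_T
delta_T = 216 - 193 = 23 K
Q = 88 * 2.14 * 23
= 188.32 * 23
= 4331.36 kW

4331.36 kW


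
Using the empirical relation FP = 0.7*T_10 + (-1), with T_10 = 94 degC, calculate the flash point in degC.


FP = 0.7 * 94 + (-1) = 64.8

64.8 degC


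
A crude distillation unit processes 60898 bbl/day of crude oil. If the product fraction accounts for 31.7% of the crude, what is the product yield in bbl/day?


Crude throughput = 60898 bbl/day
Fraction yield = 31.7%
yield = throughput * fraction / 100
yield = 60898 * 31.7 / 100 = 19304.666

19304.666 bbl/day


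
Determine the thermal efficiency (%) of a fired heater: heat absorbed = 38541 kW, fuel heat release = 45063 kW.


Furnace efficiency = Q_absorbed / Q_fuel * 100
= 38541 / 45063 * 100 = 85.53

85.53 %


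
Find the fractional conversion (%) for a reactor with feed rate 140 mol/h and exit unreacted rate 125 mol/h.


X = (F_in - F_out) / F_in * 100
Moles reacted = 140 - 125 = 15
X = 15 / 140 * 100
= 0.1071 * 100
= 10.71 %

10.71 %


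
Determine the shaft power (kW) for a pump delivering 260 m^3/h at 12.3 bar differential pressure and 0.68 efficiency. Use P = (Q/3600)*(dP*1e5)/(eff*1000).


Q = 260 / 3600 = 0.0722222 m^3/s
P = 0.0722222 * (12.3 * 1e5) / 0.68 / 1000 = 130.6

130.6 kW


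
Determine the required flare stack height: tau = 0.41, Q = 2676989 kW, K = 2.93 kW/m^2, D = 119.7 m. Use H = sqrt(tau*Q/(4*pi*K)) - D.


tau*Q/(4*pi*K) = 0.41 * 2676989 / (4 * pi * 2.93) = 29809.4
sqrt(29809.4) = 172.654
H = 172.654 - 119.7 = 52.95

52.95 m


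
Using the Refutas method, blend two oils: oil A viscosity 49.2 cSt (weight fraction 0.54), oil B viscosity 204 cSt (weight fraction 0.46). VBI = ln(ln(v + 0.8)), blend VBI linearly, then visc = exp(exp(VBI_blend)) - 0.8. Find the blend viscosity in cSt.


Refutas method: VBN_i = 14.534*ln(ln(visc_i + 0.8)) + 10.975, blended linearly by mass fraction; since VBN is linear in VBI_i = ln(ln(visc_i + 0.8)) and the fractions sum to 1, blend VBI directly: visc = exp(exp(VBI_blend)) - 0.8
VBI_1 = ln(ln(49.2 + 0.8)) = 1.36405
VBI_2 = ln(ln(204 + 0.8)) = 1.67186
VBI_blend = 0.54 * 1.36405 + 0.46 * 1.67186 = 1.50564
visc_blend = exp(exp(1.50564)) - 0.8 = 89.85

89.85 cSt


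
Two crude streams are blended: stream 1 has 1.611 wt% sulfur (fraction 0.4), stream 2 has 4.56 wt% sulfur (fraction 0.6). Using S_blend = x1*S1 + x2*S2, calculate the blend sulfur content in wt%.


Linear sulfur blending: S_blend = x1*S1 + x2*S2
Contribution 1: 0.4 * 1.611 = 0.6444 wt%
Contribution 2: 0.6 * 4.56 = 2.736 wt%
S_blend = 0.6444 + 2.736 = 3.3804

3.3804 wt%


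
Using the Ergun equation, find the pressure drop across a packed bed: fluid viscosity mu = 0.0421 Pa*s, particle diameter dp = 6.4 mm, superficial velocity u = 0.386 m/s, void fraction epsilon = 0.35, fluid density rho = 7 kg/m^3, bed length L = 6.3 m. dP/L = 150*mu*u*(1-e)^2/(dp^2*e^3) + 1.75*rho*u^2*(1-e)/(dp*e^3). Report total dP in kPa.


dp = 6.4 mm = 0.0064 m
Viscous term = 150*0.0421*0.386*(1-0.35)^2 / (0.0064^2*0.35^3) = 586440
Inertial term = 1.75*7*0.386^2*(1-0.35) / (0.0064*0.35^3) = 4323.54
dP/L = 586440 + 4323.54 = 590764 Pa/m
dP = 590764 * 6.3 / 1000 = 3722 kPa

3722 kPa


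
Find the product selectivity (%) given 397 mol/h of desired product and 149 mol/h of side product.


Selectivity = desired / (desired + undesired) * 100
Total products = 397 + 149 = 546 mol/h
S = 397 / 546 * 100
= 0.7271 * 100
= 72.71 %

72.71 %


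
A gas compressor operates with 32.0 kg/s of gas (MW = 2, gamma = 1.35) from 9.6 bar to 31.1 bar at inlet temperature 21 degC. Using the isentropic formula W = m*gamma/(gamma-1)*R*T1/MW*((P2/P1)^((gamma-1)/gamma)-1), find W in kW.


Isentropic work: W = m*(gamma/(gamma-1))*(R*T1/MW)*((P2/P1)^((gamma-1)/gamma) - 1)
T1 = 21 + 273.15 = 294.15 K
Pressure ratio = 31.1 / 9.6 = 3.23958
Exponent = (1.35 - 1)/1.35 = 0.259259
(P2/P1)^exp - 1 = 3.23958^0.259259 - 1 = 0.356278
W = 32.0 * 1.35 / 0.35 * 8.314 * 294.15 / 2 * 0.356278 = 53770

53770 kW


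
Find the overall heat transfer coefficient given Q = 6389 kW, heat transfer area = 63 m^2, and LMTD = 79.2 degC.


From Q = U*A*LMTD, U = Q / (A * LMTD)
U = 6389 / (63 * 79.2) = 6389 / 4989.6 = 1.280

1.280 kW/(m^2*K)


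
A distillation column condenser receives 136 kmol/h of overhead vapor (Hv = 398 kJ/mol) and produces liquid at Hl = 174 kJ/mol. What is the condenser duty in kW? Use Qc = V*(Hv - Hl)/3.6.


Qc = 136 * (398 - 174) / 3.6 = 136 * 224 / 3.6 = 8462

8462 kW


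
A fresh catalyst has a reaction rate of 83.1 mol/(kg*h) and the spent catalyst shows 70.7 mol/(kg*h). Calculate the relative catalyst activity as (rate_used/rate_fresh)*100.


Activity (%) = (rate_used / rate_fresh) * 100
rate_used = 70.7, rate_fresh = 83.1
= (70.7 / 83.1) * 100
= 0.8508 * 100 = 85.08

85.08 %


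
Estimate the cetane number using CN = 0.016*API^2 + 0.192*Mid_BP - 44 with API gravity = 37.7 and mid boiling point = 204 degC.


CN = 0.016 * 37.7^2 + 0.192 * 204 - 44
CN = 22.74064 + 39.168 - 44 = 17.90864

17.90864


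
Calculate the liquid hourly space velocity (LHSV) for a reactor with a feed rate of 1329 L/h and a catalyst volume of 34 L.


LHSV = volumetric feed rate / catalyst volume
= 1329 L/h / 34 L
= 39.09 h^-1

39.09 h^-1


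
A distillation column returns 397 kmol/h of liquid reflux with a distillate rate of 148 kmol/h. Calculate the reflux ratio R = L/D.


Reflux ratio definition: R = L / D (liquid returned / distillate withdrawn)
L = 397 kmol/h, D = 148 kmol/h
R = 397 / 148 = 2.682

2.682


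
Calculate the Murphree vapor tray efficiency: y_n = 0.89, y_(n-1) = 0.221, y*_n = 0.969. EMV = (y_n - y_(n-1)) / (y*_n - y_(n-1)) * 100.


Murphree vapor efficiency: EMV = (y_n - y_(n-1)) / (y*_n - y_(n-1)) * 100
EMV = (0.89 - 0.221) / (0.969 - 0.221) * 100 = 0.669 / 0.748 * 100 = 89.44

89.44 %


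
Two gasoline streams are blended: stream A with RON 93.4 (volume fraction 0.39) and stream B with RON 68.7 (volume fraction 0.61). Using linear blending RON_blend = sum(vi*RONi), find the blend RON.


Linear blending: RON_blend = sum(vi * RONi)
Contribution 1: 0.39 * 93.4 = 36.426
Contribution 2: 0.61 * 68.7 = 41.907
RON_blend = 36.426 + 41.907 = 78.333

78.333


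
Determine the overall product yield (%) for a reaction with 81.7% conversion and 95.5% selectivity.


Overall yield = conversion (%) * selectivity (%) / 100
Conversion = 81.7%, Selectivity = 95.5%
Y = 81.7 * 95.5 / 100
= 78.0235 %

78.0235 %


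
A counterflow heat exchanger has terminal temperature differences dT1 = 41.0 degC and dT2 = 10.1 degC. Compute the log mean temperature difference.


LMTD = (dT1 - dT2) / ln(dT1/dT2)
= (41.0 - 10.1) / ln(41.0 / 10.1) = 30.9 / 1.40104 = 22.06

22.06 degC


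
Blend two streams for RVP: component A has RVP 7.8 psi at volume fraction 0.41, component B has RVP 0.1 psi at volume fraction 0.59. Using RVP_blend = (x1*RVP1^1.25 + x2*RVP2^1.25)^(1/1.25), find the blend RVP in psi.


Chevron index: RVP_blend = (sum xi*RVPi^1.25)^(1/1.25)
RVP^1.25 terms: 0.41 * 7.8^1.25 + 0.59 * 0.1^1.25 = 5.37762
RVP_blend = 5.37762^(1/1.25) = 3.841

3.841 psi


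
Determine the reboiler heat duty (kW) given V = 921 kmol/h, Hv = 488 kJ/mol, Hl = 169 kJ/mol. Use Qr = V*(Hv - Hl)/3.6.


Qr = 921 * (488 - 169) / 3.6 = 921 * 319 / 3.6 = 81610

81610 kW


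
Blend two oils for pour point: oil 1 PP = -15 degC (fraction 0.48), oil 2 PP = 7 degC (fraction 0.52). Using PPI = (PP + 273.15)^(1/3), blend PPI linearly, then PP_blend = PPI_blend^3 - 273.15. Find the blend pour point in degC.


PPI_1 = (-15 + 273.15)^(1/3) = 6.36733
PPI_2 = (7 + 273.15)^(1/3) = 6.543301
PPI_blend = 0.48 * 6.36733 + 0.52 * 6.543301 = 6.458835
PP_blend = 6.458835^3 - 273.15 = 269.4403 - 273.15 = -3.71

-3.71 degC


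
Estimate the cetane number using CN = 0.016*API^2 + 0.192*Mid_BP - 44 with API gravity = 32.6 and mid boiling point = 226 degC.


CN = 0.016 * 32.6^2 + 0.192 * 226 - 44
CN = 17.00416 + 43.392 - 44 = 16.39616

16.39616


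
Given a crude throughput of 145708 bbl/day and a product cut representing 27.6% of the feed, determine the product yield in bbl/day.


Crude throughput = 145708 bbl/day
Fraction yield = 27.6%
yield = throughput * fraction / 100
yield = 145708 * 27.6 / 100 = 40215.408

40215.408 bbl/day


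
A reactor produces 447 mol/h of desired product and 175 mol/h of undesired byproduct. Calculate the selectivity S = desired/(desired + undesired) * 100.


Selectivity = desired / (desired + undesired) * 100
Total products = 447 + 175 = 622 mol/h
S = 447 / 622 * 100
= 0.7186 * 100
= 71.86 %

71.86 %


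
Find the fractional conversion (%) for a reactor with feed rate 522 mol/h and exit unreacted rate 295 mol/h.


X = (F_in - F_out) / F_in * 100
Moles reacted = 522 - 295 = 227
X = 227 / 522 * 100
= 0.4349 * 100
= 43.49 %

43.49 %


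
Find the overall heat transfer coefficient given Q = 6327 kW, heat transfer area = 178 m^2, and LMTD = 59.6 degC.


From Q = U*A*LMTD, U = Q / (A * LMTD)
U = 6327 / (178 * 59.6) = 6327 / 10608.8 = 0.5964

0.5964 kW/(m^2*K)


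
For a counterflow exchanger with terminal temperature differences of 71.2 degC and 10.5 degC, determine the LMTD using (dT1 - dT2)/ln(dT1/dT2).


LMTD = (dT1 - dT2) / ln(dT1/dT2)
= (71.2 - 10.5) / ln(71.2 / 10.5) = 60.7 / 1.91412 = 31.71

31.71 degC


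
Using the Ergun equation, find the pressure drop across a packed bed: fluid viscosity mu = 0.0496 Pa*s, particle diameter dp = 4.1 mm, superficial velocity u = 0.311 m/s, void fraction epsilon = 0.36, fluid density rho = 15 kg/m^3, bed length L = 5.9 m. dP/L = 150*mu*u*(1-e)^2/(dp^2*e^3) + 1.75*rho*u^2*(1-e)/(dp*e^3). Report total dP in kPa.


dp = 4.1 mm = 0.0041 m
Viscous term = 150*0.0496*0.311*(1-0.36)^2 / (0.0041^2*0.36^3) = 1208420
Inertial term = 1.75*15*0.311^2*(1-0.36) / (0.0041*0.36^3) = 8494.52
dP/L = 1208420 + 8494.52 = 1216910 Pa/m
dP = 1216910 * 5.9 / 1000 = 7180 kPa

7180 kPa


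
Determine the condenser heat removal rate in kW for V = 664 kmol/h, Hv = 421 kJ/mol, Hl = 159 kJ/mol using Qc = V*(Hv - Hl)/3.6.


Qc = 664 * (421 - 159) / 3.6 = 664 * 262 / 3.6 = 48320

48320 kW


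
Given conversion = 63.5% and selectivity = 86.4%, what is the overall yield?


Overall yield = conversion (%) * selectivity (%) / 100
Conversion = 63.5%, Selectivity = 86.4%
Y = 63.5 * 86.4 / 100
= 54.864 %

54.864 %


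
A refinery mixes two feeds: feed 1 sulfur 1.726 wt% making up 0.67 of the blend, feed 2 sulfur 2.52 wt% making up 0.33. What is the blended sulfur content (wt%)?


Linear sulfur blending: S_blend = x1*S1 + x2*S2
Contribution 1: 0.67 * 1.726 = 1.15642 wt%
Contribution 2: 0.33 * 2.52 = 0.8316 wt%
S_blend = 1.15642 + 0.8316 = 1.98802

1.98802 wt%


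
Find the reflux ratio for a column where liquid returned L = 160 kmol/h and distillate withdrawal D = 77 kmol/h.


Reflux ratio definition: R = L / D (liquid returned / distillate withdrawn)
L = 160 kmol/h, D = 77 kmol/h
R = 160 / 77 = 2.078

2.078


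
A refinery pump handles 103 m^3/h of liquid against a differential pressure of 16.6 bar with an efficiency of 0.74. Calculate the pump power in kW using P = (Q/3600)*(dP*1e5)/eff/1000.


Q = 103 / 3600 = 0.0286111 m^3/s
P = 0.0286111 * (16.6 * 1e5) / 0.74 / 1000 = 64.18

64.18 kW


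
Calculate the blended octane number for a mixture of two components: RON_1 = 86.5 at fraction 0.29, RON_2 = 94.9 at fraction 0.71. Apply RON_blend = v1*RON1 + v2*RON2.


Linear blending: RON_blend = sum(vi * RONi)
Contribution 1: 0.29 * 86.5 = 25.085
Contribution 2: 0.71 * 94.9 = 67.379
RON_blend = 25.085 + 67.379 = 92.464

92.464


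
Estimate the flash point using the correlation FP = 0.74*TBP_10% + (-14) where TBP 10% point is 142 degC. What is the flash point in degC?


FP = 0.74 * 142 + (-14) = 91.08

91.08 degC


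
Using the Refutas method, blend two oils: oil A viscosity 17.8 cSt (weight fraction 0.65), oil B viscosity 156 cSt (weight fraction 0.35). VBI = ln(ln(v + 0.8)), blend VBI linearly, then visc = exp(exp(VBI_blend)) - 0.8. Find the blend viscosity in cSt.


Refutas method: VBN_i = 14.534*ln(ln(visc_i + 0.8)) + 10.975, blended linearly by mass fraction; since VBN is linear in VBI_i = ln(ln(visc_i + 0.8)) and the fractions sum to 1, blend VBI directly: visc = exp(exp(VBI_blend)) - 0.8
VBI_1 = ln(ln(17.8 + 0.8)) = 1.07267
VBI_2 = ln(ln(156 + 0.8)) = 1.62037
VBI_blend = 0.65 * 1.07267 + 0.35 * 1.62037 = 1.26436
visc_blend = exp(exp(1.26436)) - 0.8 = 33.70

33.70 cSt


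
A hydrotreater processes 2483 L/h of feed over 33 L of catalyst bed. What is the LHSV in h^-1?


LHSV = volumetric feed rate / catalyst volume
= 2483 L/h / 33 L
= 75.24 h^-1

75.24 h^-1


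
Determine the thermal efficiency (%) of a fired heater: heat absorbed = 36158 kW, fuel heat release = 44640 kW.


Furnace efficiency = Q_absorbed / Q_fuel * 100
= 36158 / 44640 * 100 = 81.00

81.00 %


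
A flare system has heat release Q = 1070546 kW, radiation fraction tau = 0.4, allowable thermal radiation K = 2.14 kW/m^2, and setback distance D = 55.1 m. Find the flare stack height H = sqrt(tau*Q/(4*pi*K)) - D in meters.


tau*Q/(4*pi*K) = 0.4 * 1070546 / (4 * pi * 2.14) = 15923.6
sqrt(15923.6) = 126.189
H = 126.189 - 55.1 = 71.09

71.09 m


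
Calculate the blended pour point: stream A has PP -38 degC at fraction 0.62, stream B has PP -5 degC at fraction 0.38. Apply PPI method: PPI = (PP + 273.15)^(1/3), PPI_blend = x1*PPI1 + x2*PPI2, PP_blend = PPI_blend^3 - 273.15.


PPI_1 = (-38 + 273.15)^(1/3) = 6.172318
PPI_2 = (-5 + 273.15)^(1/3) = 6.448508
PPI_blend = 0.62 * 6.172318 + 0.38 * 6.448508 = 6.27727
PP_blend = 6.27727^3 - 273.15 = 247.3503 - 273.15 = -25.8

-25.8 degC


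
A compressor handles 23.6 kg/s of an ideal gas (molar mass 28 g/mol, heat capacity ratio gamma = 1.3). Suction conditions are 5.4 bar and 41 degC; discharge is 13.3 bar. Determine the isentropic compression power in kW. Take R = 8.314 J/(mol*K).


Isentropic work: W = m*(gamma/(gamma-1))*(R*T1/MW)*((P2/P1)^((gamma-1)/gamma) - 1)
T1 = 41 + 273.15 = 314.15 K
Pressure ratio = 13.3 / 5.4 = 2.46296
Exponent = (1.3 - 1)/1.3 = 0.230769
(P2/P1)^exp - 1 = 2.46296^0.230769 - 1 = 0.231222
W = 23.6 * 1.3 / 0.3 * 8.314 * 314.15 / 28 * 0.231222 = 2206

2206 kW


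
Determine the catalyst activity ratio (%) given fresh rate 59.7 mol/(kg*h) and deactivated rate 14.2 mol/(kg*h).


Activity (%) = (rate_used / rate_fresh) * 100
rate_used = 14.2, rate_fresh = 59.7
= (14.2 / 59.7) * 100
= 0.2379 * 100 = 23.79

23.79 %


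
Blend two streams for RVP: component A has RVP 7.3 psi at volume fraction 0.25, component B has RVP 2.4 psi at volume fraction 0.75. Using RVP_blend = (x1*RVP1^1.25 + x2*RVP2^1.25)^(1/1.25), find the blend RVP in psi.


Chevron index: RVP_blend = (sum xi*RVPi^1.25)^(1/1.25)
RVP^1.25 terms: 0.25 * 7.3^1.25 + 0.75 * 2.4^1.25 = 5.24021
RVP_blend = 5.24021^(1/1.25) = 3.763

3.763 psi


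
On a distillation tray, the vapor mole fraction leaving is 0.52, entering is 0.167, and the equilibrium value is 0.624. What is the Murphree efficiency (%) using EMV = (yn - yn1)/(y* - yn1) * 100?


Murphree vapor efficiency: EMV = (y_n - y_(n-1)) / (y*_n - y_(n-1)) * 100
EMV = (0.52 - 0.167) / (0.624 - 0.167) * 100 = 0.353 / 0.457 * 100 = 77.24

77.24 %


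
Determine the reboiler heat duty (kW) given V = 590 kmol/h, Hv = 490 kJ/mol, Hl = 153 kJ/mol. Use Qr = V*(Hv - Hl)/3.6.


Qr = 590 * (490 - 153) / 3.6 = 590 * 337 / 3.6 = 55230

55230 kW


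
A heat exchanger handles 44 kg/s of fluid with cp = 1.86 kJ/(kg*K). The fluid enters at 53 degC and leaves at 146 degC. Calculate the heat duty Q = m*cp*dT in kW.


Q = m_dot * cp * delta_T
delta_T = 146 - 53 = 93 K
Q = 44 * 1.86 * 93
= 81.84 * 93
= 7611.12 kW

7611.12 kW


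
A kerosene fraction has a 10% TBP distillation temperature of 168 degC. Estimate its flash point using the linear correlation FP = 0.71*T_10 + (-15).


FP = 0.71 * 168 + (-15) = 104.28

104.28 degC


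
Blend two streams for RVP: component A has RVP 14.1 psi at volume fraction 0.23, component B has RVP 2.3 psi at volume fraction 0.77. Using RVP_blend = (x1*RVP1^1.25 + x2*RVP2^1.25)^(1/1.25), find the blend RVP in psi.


Chevron index: RVP_blend = (sum xi*RVPi^1.25)^(1/1.25)
RVP^1.25 terms: 0.23 * 14.1^1.25 + 0.77 * 2.3^1.25 = 8.4652
RVP_blend = 8.4652^(1/1.25) = 5.522

5.522 psi


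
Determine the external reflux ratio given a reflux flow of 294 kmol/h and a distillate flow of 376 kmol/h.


Reflux ratio definition: R = L / D (liquid returned / distillate withdrawn)
L = 294 kmol/h, D = 376 kmol/h
R = 294 / 376 = 0.7819

0.7819


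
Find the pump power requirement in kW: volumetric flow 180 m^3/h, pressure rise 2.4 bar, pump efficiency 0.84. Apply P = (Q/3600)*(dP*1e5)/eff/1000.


Q = 180 / 3600 = 0.05 m^3/s
P = 0.05 * (2.4 * 1e5) / 0.84 / 1000 = 14.29

14.29 kW


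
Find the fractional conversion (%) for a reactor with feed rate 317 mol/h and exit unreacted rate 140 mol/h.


X = (F_in - F_out) / F_in * 100
Moles reacted = 317 - 140 = 177
X = 177 / 317 * 100
= 0.5584 * 100
= 55.84 %

55.84 %


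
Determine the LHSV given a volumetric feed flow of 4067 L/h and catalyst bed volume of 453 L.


LHSV = volumetric feed rate / catalyst volume
= 4067 L/h / 453 L
= 8.978 h^-1

8.978 h^-1


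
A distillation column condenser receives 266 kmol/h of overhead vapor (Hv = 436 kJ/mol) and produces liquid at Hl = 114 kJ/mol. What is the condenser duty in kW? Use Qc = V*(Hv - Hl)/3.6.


Qc = 266 * (436 - 114) / 3.6 = 266 * 322 / 3.6 = 23790

23790 kW


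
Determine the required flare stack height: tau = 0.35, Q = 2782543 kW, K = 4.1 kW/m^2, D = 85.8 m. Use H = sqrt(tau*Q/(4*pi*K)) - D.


tau*Q/(4*pi*K) = 0.35 * 2782543 / (4 * pi * 4.1) = 18902.4
sqrt(18902.4) = 137.486
H = 137.486 - 85.8 = 51.69

51.69 m
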